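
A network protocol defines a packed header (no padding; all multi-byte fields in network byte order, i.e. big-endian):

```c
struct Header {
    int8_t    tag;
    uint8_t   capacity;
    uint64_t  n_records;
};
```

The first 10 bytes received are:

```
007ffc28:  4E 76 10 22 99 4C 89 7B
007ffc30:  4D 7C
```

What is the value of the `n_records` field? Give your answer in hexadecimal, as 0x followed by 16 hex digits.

`n_records` follows `tag` (1 B), `capacity` (1 B), so it starts at offset 1 + 1 = 2 and occupies 8 bytes.
Bytes at offsets 2..9: 10 22 99 4C 89 7B 4D 7C.
In big-endian order the high byte comes first in memory.
The bytes are already most-significant first: 0x1022994C897B4D7C.

0x1022994C897B4D7C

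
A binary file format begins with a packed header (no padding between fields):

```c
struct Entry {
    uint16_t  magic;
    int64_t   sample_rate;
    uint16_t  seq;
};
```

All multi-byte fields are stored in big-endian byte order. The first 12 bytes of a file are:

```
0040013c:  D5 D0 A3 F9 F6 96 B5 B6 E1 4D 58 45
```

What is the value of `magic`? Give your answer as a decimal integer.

`magic` is the first field, at byte offset 0, occupying 2 bytes.
Bytes at offsets 0..1: D5 D0.
Big-endian stores the most-significant byte at the lowest address.
The bytes are already most-significant first: 0xD5D0.
0xD5D0 = 54736.

54736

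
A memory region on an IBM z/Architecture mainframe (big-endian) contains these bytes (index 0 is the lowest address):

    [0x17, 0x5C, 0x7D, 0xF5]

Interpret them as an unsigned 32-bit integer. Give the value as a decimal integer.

391937525

Big-endian: lowest address holds the most-significant byte.
The bytes are already most-significant first: 0x175C7DF5.
0x175C7DF5 = 391937525.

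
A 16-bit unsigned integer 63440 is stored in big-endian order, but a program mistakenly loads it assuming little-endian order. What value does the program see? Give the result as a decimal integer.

53495

63440 in 16-bit hexadecimal is 0xF7D0.
Stored big-endian, the bytes at ascending addresses are F7 D0.
Read back as little-endian, the first byte is least significant, giving 0xD0F7.
0xD0F7 = 53495.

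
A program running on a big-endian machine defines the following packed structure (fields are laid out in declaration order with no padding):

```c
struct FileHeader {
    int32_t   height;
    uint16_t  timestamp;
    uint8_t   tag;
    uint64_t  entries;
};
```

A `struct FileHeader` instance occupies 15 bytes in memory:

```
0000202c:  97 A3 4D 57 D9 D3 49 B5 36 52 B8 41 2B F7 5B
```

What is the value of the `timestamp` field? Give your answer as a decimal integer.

55763

`timestamp` follows `height` (4 bytes), so it starts at byte offset 4 and occupies 2 bytes.
Bytes at offsets 4..5: D9 D3.
Big-endian: lowest address holds the most-significant byte.
The bytes are already most-significant first: 0xD9D3.
0xD9D3 = 55763.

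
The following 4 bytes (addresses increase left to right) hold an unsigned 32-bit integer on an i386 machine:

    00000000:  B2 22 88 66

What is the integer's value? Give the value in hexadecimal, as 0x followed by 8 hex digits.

In little-endian order the low byte comes first in memory.
Reassemble most-significant byte first: 66 88 22 B2 → 0x668822B2.

0x668822B2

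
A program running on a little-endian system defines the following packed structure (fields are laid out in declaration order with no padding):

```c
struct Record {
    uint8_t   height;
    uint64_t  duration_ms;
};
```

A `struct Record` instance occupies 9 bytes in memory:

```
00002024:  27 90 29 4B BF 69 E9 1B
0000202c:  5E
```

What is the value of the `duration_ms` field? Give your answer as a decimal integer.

6781270304326625680

`duration_ms` follows `height` (1 byte), so it starts at byte offset 1 and occupies 8 bytes.
Bytes at offsets 1..8: 90 29 4B BF 69 E9 1B 5E.
Little-endian stores the least-significant byte at the lowest address.
Reassemble most-significant byte first: 5E 1B E9 69 BF 4B 29 90 → 0x5E1BE969BF4B2990.
0x5E1BE969BF4B2990 = 6781270304326625680.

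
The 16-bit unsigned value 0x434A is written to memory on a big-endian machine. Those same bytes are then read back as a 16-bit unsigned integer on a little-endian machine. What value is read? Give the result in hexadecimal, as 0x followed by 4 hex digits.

0x4A43

Stored big-endian, the bytes at ascending addresses are 43 4A.
Read back as little-endian, the first byte is least significant, giving 0x4A43.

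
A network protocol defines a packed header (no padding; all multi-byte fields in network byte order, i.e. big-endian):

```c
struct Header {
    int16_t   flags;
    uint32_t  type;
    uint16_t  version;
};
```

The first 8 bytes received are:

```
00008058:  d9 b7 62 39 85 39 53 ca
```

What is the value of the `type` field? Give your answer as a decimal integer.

1647936825

`type` follows `flags` (2 bytes), so it starts at byte offset 2 and occupies 4 bytes.
Bytes at offsets 2..5: 62 39 85 39.
Big-endian: lowest address holds the most-significant byte.
The bytes are already most-significant first: 0x62398539.
0x62398539 = 1647936825.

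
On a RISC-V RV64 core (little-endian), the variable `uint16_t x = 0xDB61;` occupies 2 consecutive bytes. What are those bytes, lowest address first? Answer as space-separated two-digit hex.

61 DB

Split into bytes (most-significant first): DB 61.
Little-endian: lowest address holds the least-significant byte.
So at ascending addresses the bytes are 61 DB.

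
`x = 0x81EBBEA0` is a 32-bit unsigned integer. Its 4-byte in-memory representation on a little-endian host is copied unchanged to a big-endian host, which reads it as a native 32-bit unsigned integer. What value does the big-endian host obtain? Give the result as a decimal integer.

Stored little-endian, the bytes at ascending addresses are A0 BE EB 81.
Read back as big-endian, the last byte is least significant, giving 0xA0BEEB81.
0xA0BEEB81 = 2696866689.

2696866689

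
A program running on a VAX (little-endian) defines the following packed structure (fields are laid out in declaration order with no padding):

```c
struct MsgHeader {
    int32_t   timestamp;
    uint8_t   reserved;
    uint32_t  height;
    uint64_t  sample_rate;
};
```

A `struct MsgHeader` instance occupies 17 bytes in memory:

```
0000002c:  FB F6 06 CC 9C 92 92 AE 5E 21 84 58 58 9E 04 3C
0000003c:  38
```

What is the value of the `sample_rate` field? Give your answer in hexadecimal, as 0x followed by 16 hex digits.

`sample_rate` follows `timestamp` (4 B), `reserved` (1 B), `height` (4 B), so it starts at offset 4 + 1 + 4 = 9 and occupies 8 bytes.
Bytes at offsets 9..16: 21 84 58 58 9E 04 3C 38.
Little-endian: lowest address holds the least-significant byte.
Reassemble most-significant byte first: 38 3C 04 9E 58 58 84 21 → 0x383C049E58588421.

0x383C049E58588421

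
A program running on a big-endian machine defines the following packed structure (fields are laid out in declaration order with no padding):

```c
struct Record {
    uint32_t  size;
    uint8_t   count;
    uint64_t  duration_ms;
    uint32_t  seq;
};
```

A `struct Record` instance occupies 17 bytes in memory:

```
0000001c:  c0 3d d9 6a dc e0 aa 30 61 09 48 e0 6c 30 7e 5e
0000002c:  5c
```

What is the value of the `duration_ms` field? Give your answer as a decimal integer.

`duration_ms` follows `size` (4 B), `count` (1 B), so it starts at offset 4 + 1 = 5 and occupies 8 bytes.
Bytes at offsets 5..12: E0 AA 30 61 09 48 E0 6C.
Big-endian: lowest address holds the most-significant byte.
The bytes are already most-significant first: 0xE0AA30610948E06C.
0xE0AA30610948E06C = 16188805003862401132.

16188805003862401132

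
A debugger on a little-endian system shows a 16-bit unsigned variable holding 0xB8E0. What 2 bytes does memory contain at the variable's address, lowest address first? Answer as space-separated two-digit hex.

Split into bytes (most-significant first): B8 E0.
In little-endian order the low byte comes first in memory.
So at ascending addresses the bytes are E0 B8.

E0 B8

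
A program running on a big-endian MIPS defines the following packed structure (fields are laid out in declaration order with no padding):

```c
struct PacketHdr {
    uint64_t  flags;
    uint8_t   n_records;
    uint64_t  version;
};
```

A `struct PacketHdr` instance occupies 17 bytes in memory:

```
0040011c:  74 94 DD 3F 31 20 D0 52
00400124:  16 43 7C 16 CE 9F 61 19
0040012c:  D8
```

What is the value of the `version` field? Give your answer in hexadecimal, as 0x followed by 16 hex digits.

`version` follows `flags` (8 B), `n_records` (1 B), so it starts at offset 8 + 1 = 9 and occupies 8 bytes.
Bytes at offsets 9..16: 43 7C 16 CE 9F 61 19 D8.
Big-endian stores the most-significant byte at the lowest address.
The bytes are already most-significant first: 0x437C16CE9F6119D8.

0x437C16CE9F6119D8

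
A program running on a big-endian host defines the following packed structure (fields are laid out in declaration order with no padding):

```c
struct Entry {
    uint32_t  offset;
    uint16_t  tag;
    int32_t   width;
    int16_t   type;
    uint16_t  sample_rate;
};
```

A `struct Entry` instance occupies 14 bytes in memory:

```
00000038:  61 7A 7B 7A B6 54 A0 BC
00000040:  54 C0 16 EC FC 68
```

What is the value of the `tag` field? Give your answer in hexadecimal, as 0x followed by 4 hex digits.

0xB654

`tag` follows `offset` (4 bytes), so it starts at byte offset 4 and occupies 2 bytes.
Bytes at offsets 4..5: B6 54.
Big-endian stores the most-significant byte at the lowest address.
The bytes are already most-significant first: 0xB654.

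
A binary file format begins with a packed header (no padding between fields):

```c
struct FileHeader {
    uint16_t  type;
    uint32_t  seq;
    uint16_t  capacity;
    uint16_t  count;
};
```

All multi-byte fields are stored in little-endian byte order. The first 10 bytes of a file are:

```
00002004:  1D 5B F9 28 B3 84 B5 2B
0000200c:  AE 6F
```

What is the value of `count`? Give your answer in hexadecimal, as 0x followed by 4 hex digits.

`count` follows `type` (2 B), `seq` (4 B), `capacity` (2 B), so it starts at offset 2 + 4 + 2 = 8 and occupies 2 bytes.
Bytes at offsets 8..9: AE 6F.
Little-endian stores the least-significant byte at the lowest address.
Reassemble most-significant byte first: 6F AE → 0x6FAE.

0x6FAE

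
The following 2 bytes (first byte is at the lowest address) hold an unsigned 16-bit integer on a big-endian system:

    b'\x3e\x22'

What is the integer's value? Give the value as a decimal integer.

15906

In big-endian order the high byte comes first in memory.
The bytes are already most-significant first: 0x3E22.
0x3E22 = 15906.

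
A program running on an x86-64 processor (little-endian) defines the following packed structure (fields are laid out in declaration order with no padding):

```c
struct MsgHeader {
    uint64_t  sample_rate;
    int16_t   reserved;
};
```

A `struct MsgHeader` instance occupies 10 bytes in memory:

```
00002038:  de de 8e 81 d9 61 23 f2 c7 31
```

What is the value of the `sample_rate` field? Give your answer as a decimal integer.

17447896968172855006

`sample_rate` is the first field, at byte offset 0, occupying 8 bytes.
Bytes at offsets 0..7: DE DE 8E 81 D9 61 23 F2.
Little-endian: lowest address holds the least-significant byte.
Reassemble most-significant byte first: F2 23 61 D9 81 8E DE DE → 0xF22361D9818EDEDE.
0xF22361D9818EDEDE = 17447896968172855006.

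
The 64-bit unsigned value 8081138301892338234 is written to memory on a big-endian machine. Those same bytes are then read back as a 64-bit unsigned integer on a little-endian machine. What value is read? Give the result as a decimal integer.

8081138301892338234 in 64-bit hexadecimal is 0x7025F8784918A23A.
Stored big-endian, the bytes at ascending addresses are 70 25 F8 78 49 18 A2 3A.
Read back as little-endian, the first byte is least significant, giving 0x3AA2184978F82570.
0x3AA2184978F82570 = 4224966104268154224.

4224966104268154224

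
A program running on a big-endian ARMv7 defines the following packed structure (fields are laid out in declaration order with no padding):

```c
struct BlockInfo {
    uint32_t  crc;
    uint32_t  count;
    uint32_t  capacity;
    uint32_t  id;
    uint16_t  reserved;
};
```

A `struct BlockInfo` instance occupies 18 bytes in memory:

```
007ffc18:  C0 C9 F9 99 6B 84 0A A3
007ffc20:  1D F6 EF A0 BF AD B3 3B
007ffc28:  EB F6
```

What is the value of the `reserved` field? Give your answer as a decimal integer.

`reserved` follows `crc` (4 B), `count` (4 B), `capacity` (4 B), `id` (4 B), so it starts at offset 4 + 4 + 4 + 4 = 16 and occupies 2 bytes.
Bytes at offsets 16..17: EB F6.
Big-endian stores the most-significant byte at the lowest address.
The bytes are already most-significant first: 0xEBF6.
0xEBF6 = 60406.

60406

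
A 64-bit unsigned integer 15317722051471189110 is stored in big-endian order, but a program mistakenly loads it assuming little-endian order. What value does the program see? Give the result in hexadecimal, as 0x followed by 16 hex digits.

15317722051471189110 in 64-bit hexadecimal is 0xD4937B0C8E1BA476.
Stored big-endian, the bytes at ascending addresses are D4 93 7B 0C 8E 1B A4 76.
Read back as little-endian, the first byte is least significant, giving 0x76A41B8E0C7B93D4.

0x76A41B8E0C7B93D4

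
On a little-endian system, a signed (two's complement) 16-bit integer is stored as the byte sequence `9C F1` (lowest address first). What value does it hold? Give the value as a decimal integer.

Little-endian stores the least-significant byte at the lowest address.
Reassemble most-significant byte first: F1 9C → 0xF19C.
Top bit is set, so as a signed 16-bit value this is 0xF19C − 2^16 = -3684.

-3684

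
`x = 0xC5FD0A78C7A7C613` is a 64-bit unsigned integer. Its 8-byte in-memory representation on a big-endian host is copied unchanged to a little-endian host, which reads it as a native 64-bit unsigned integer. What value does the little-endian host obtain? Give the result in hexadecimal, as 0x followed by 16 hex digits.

0x13C6A7C7780AFDC5

Stored big-endian, the bytes at ascending addresses are C5 FD 0A 78 C7 A7 C6 13.
Read back as little-endian, the first byte is least significant, giving 0x13C6A7C7780AFDC5.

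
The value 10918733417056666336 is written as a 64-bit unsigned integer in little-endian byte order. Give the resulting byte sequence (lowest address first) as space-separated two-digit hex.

E0 82 D9 60 31 22 87 97

10918733417056666336 in hexadecimal, padded to 64 bits, is 0x9787223160D982E0.
Split into bytes (most-significant first): 97 87 22 31 60 D9 82 E0.
Little-endian: lowest address holds the least-significant byte.
So at ascending addresses the bytes are E0 82 D9 60 31 22 87 97.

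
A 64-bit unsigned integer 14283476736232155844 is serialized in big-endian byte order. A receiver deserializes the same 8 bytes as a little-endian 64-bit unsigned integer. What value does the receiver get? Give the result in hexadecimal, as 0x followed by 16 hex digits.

0xC46AAC1C6A1A39C6

14283476736232155844 in 64-bit hexadecimal is 0xC6391A6A1CAC6AC4.
Stored big-endian, the bytes at ascending addresses are C6 39 1A 6A 1C AC 6A C4.
Read back as little-endian, the first byte is least significant, giving 0xC46AAC1C6A1A39C6.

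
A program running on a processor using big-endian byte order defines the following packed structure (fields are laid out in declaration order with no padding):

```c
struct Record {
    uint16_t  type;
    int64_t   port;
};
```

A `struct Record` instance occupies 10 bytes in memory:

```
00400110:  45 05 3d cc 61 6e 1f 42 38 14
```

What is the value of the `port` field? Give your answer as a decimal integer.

`port` follows `type` (2 bytes), so it starts at byte offset 2 and occupies 8 bytes.
Bytes at offsets 2..9: 3D CC 61 6E 1F 42 38 14.
Big-endian stores the most-significant byte at the lowest address.
The bytes are already most-significant first: 0x3DCC616E1F423814.
0x3DCC616E1F423814 = 4453041257161308180.

4453041257161308180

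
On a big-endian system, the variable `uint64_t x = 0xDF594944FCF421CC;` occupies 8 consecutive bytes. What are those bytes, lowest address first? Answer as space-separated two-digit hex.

Split into bytes (most-significant first): DF 59 49 44 FC F4 21 CC.
In big-endian order the high byte comes first in memory.
So the memory order matches the most-significant-first order: DF 59 49 44 FC F4 21 CC.

DF 59 49 44 FC F4 21 CC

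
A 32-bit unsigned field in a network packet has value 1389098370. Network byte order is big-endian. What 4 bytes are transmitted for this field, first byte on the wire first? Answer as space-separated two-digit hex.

52 CB F5 82

1389098370 in hexadecimal, padded to 32 bits, is 0x52CBF582.
Split into bytes (most-significant first): 52 CB F5 82.
Big-endian stores the most-significant byte at the lowest address.
So the memory order matches the most-significant-first order: 52 CB F5 82.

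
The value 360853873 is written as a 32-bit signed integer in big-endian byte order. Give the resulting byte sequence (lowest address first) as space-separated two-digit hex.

15 82 31 71

360853873 in hexadecimal, padded to 32 bits, is 0x15823171.
Split into bytes (most-significant first): 15 82 31 71.
Big-endian: lowest address holds the most-significant byte.
So the memory order matches the most-significant-first order: 15 82 31 71.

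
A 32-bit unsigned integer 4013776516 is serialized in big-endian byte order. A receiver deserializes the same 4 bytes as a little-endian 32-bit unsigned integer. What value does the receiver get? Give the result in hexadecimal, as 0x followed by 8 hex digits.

0x845E3DEF

4013776516 in 32-bit hexadecimal is 0xEF3D5E84.
Stored big-endian, the bytes at ascending addresses are EF 3D 5E 84.
Read back as little-endian, the first byte is least significant, giving 0x845E3DEF.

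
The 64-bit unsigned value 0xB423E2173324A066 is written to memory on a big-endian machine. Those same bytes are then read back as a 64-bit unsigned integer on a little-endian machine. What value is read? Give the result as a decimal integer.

Stored big-endian, the bytes at ascending addresses are B4 23 E2 17 33 24 A0 66.
Read back as little-endian, the first byte is least significant, giving 0x66A0243317E223B4.
0x66A0243317E223B4 = 7394950390004982708.

7394950390004982708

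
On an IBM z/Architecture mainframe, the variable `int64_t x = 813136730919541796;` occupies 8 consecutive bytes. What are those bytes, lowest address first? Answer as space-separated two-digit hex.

0B 48 D7 8C 70 48 1C 24

813136730919541796 in hexadecimal, padded to 64 bits, is 0x0B48D78C70481C24.
Split into bytes (most-significant first): 0B 48 D7 8C 70 48 1C 24.
Big-endian stores the most-significant byte at the lowest address.
So the memory order matches the most-significant-first order: 0B 48 D7 8C 70 48 1C 24.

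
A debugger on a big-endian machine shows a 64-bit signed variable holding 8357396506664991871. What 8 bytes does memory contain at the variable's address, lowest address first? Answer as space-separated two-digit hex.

8357396506664991871 in hexadecimal, padded to 64 bits, is 0x73FB6FD7EADB7C7F.
Split into bytes (most-significant first): 73 FB 6F D7 EA DB 7C 7F.
In big-endian order the high byte comes first in memory.
So the memory order matches the most-significant-first order: 73 FB 6F D7 EA DB 7C 7F.

73 FB 6F D7 EA DB 7C 7F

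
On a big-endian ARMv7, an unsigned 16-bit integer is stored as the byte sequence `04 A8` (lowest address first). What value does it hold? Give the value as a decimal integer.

1192

In big-endian order the high byte comes first in memory.
The bytes are already most-significant first: 0x04A8.
0x04A8 = 1192.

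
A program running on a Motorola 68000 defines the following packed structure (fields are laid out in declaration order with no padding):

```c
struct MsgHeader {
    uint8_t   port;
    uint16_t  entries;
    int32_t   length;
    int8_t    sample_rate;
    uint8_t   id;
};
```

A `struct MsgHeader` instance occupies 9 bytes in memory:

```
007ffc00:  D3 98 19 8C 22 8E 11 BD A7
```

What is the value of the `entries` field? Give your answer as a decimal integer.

38937

`entries` follows `port` (1 byte), so it starts at byte offset 1 and occupies 2 bytes.
Bytes at offsets 1..2: 98 19.
Big-endian: lowest address holds the most-significant byte.
The bytes are already most-significant first: 0x9819.
0x9819 = 38937.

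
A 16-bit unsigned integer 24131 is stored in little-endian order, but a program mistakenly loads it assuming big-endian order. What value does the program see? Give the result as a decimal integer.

24131 in 16-bit hexadecimal is 0x5E43.
Stored little-endian, the bytes at ascending addresses are 43 5E.
Read back as big-endian, the last byte is least significant, giving 0x435E.
0x435E = 17246.

17246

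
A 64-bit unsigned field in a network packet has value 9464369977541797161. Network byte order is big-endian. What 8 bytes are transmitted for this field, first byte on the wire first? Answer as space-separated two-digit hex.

83 58 32 59 A6 40 25 29

9464369977541797161 in hexadecimal, padded to 64 bits, is 0x83583259A6402529.
Split into bytes (most-significant first): 83 58 32 59 A6 40 25 29.
Big-endian stores the most-significant byte at the lowest address.
So the memory order matches the most-significant-first order: 83 58 32 59 A6 40 25 29.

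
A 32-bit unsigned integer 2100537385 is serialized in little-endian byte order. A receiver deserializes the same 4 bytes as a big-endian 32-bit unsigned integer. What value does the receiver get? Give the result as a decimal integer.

698889085

2100537385 in 32-bit hexadecimal is 0x7D33A829.
Stored little-endian, the bytes at ascending addresses are 29 A8 33 7D.
Read back as big-endian, the last byte is least significant, giving 0x29A8337D.
0x29A8337D = 698889085.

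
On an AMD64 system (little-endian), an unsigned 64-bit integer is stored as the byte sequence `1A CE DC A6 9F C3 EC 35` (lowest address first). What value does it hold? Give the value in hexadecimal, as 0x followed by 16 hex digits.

Little-endian stores the least-significant byte at the lowest address.
Reassemble most-significant byte first: 35 EC C3 9F A6 DC CE 1A → 0x35ECC39FA6DCCE1A.

0x35ECC39FA6DCCE1A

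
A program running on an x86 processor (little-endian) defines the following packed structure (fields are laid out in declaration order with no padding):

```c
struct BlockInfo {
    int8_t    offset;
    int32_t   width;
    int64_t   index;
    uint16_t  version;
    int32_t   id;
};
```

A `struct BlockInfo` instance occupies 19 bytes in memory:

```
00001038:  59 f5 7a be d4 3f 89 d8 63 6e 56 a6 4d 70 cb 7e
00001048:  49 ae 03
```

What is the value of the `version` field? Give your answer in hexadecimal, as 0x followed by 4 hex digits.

`version` follows `offset` (1 B), `width` (4 B), `index` (8 B), so it starts at offset 1 + 4 + 8 = 13 and occupies 2 bytes.
Bytes at offsets 13..14: 70 CB.
In little-endian order the low byte comes first in memory.
Reassemble most-significant byte first: CB 70 → 0xCB70.

0xCB70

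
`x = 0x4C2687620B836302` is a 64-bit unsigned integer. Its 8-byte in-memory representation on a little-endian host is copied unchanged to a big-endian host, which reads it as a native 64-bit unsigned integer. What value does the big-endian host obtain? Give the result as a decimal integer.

Stored little-endian, the bytes at ascending addresses are 02 63 83 0B 62 87 26 4C.
Read back as big-endian, the last byte is least significant, giving 0x0263830B6287264C.
0x0263830B6287264C = 172125295691114060.

172125295691114060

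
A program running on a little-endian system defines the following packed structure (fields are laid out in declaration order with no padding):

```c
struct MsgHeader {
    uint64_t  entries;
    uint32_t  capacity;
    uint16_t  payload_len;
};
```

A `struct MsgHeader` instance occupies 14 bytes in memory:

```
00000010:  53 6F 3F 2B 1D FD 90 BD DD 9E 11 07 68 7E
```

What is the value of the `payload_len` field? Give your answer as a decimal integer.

32360

`payload_len` follows `entries` (8 B), `capacity` (4 B), so it starts at offset 8 + 4 = 12 and occupies 2 bytes.
Bytes at offsets 12..13: 68 7E.
Little-endian: lowest address holds the least-significant byte.
Reassemble most-significant byte first: 7E 68 → 0x7E68.
0x7E68 = 32360.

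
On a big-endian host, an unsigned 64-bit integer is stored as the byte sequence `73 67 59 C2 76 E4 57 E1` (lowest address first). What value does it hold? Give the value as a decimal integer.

8315713928716113889

Big-endian stores the most-significant byte at the lowest address.
The bytes are already most-significant first: 0x736759C276E457E1.
0x736759C276E457E1 = 8315713928716113889.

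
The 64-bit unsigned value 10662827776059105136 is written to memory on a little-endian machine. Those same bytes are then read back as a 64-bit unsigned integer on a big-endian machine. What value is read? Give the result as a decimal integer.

10662827776059105136 in 64-bit hexadecimal is 0x93F9F95E452BDF70.
Stored little-endian, the bytes at ascending addresses are 70 DF 2B 45 5E F9 F9 93.
Read back as big-endian, the last byte is least significant, giving 0x70DF2B455EF9F993.
0x70DF2B455EF9F993 = 8133267029000583571.

8133267029000583571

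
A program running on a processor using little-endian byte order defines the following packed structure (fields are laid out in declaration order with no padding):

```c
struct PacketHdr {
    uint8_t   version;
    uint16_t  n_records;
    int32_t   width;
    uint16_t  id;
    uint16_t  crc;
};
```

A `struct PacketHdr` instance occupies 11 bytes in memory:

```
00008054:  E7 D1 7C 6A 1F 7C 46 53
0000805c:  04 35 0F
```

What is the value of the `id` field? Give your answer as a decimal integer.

`id` follows `version` (1 B), `n_records` (2 B), `width` (4 B), so it starts at offset 1 + 2 + 4 = 7 and occupies 2 bytes.
Bytes at offsets 7..8: 53 04.
Little-endian stores the least-significant byte at the lowest address.
Reassemble most-significant byte first: 04 53 → 0x0453.
0x0453 = 1107.

1107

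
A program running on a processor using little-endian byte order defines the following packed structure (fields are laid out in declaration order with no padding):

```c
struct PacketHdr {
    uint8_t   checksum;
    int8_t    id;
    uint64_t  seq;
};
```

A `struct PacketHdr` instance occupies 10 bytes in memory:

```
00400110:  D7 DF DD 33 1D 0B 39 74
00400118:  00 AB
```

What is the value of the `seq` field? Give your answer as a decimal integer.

12321976368834098141

`seq` follows `checksum` (1 B), `id` (1 B), so it starts at offset 1 + 1 = 2 and occupies 8 bytes.
Bytes at offsets 2..9: DD 33 1D 0B 39 74 00 AB.
Little-endian stores the least-significant byte at the lowest address.
Reassemble most-significant byte first: AB 00 74 39 0B 1D 33 DD → 0xAB0074390B1D33DD.
0xAB0074390B1D33DD = 12321976368834098141.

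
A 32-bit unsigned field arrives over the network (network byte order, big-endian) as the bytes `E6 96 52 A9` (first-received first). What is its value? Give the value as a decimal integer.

3868611241

In big-endian order the high byte comes first in memory.
The bytes are already most-significant first: 0xE69652A9.
0xE69652A9 = 3868611241.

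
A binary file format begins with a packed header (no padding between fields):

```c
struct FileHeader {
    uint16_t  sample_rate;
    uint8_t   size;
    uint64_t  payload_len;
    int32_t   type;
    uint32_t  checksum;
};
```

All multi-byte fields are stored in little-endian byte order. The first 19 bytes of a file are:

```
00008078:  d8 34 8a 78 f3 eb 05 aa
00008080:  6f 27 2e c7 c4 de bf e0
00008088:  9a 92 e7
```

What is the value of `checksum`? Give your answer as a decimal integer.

`checksum` follows `sample_rate` (2 B), `size` (1 B), `payload_len` (8 B), `type` (4 B), so it starts at offset 2 + 1 + 8 + 4 = 15 and occupies 4 bytes.
Bytes at offsets 15..18: E0 9A 92 E7.
Little-endian: lowest address holds the least-significant byte.
Reassemble most-significant byte first: E7 92 9A E0 → 0xE7929AE0.
0xE7929AE0 = 3885144800.

3885144800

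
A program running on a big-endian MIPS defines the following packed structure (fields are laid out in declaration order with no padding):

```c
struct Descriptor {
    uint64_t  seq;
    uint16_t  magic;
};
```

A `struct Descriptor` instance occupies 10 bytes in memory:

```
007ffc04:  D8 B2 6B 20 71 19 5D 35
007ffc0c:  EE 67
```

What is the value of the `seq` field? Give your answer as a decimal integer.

`seq` is the first field, at byte offset 0, occupying 8 bytes.
Bytes at offsets 0..7: D8 B2 6B 20 71 19 5D 35.
In big-endian order the high byte comes first in memory.
The bytes are already most-significant first: 0xD8B26B2071195D35.
0xD8B26B2071195D35 = 15614660645127544117.

15614660645127544117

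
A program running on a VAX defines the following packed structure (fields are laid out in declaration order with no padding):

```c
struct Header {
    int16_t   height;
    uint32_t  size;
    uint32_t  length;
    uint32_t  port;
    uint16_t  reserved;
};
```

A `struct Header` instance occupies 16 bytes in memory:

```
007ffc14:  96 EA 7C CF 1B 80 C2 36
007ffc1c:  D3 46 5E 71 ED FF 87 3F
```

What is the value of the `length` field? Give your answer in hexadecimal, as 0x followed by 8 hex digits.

`length` follows `height` (2 B), `size` (4 B), so it starts at offset 2 + 4 = 6 and occupies 4 bytes.
Bytes at offsets 6..9: C2 36 D3 46.
Little-endian: lowest address holds the least-significant byte.
Reassemble most-significant byte first: 46 D3 36 C2 → 0x46D336C2.

0x46D336C2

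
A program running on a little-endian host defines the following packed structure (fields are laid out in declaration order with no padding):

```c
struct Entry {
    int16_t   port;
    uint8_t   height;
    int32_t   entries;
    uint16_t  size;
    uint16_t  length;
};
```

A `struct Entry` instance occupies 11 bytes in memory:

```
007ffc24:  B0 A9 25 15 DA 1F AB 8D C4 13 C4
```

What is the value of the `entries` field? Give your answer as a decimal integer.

-1423975915

`entries` follows `port` (2 B), `height` (1 B), so it starts at offset 2 + 1 = 3 and occupies 4 bytes.
Bytes at offsets 3..6: 15 DA 1F AB.
In little-endian order the low byte comes first in memory.
Reassemble most-significant byte first: AB 1F DA 15 → 0xAB1FDA15.
Top bit is set, so as a signed 32-bit value this is 0xAB1FDA15 − 2^32 = -1423975915.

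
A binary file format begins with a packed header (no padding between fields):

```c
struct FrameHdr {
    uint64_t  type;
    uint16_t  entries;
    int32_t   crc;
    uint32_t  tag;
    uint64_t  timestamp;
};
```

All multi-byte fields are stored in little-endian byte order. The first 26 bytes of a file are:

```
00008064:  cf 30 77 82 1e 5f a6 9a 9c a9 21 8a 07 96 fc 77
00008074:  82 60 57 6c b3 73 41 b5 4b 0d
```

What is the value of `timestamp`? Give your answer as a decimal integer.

`timestamp` follows `type` (8 B), `entries` (2 B), `crc` (4 B), `tag` (4 B), so it starts at offset 8 + 2 + 4 + 4 = 18 and occupies 8 bytes.
Bytes at offsets 18..25: 57 6C B3 73 41 B5 4B 0D.
In little-endian order the low byte comes first in memory.
Reassemble most-significant byte first: 0D 4B B5 41 73 B3 6C 57 → 0x0D4BB54173B36C57.
0x0D4BB54173B36C57 = 958058638465002583.

958058638465002583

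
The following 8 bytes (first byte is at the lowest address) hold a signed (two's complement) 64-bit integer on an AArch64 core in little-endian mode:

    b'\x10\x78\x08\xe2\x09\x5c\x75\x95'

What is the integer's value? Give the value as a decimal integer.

-7677128792266475504

Little-endian: lowest address holds the least-significant byte.
Reassemble most-significant byte first: 95 75 5C 09 E2 08 78 10 → 0x95755C09E2087810.
Top bit is set, so as a signed 64-bit value this is 0x95755C09E2087810 − 2^64 = -7677128792266475504.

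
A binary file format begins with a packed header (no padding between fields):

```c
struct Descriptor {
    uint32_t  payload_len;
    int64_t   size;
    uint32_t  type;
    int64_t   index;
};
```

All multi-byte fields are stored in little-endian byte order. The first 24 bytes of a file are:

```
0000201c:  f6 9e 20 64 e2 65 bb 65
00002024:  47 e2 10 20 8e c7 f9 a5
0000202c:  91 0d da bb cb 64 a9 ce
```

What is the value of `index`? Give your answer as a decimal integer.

-3555199604639527535

`index` follows `payload_len` (4 B), `size` (8 B), `type` (4 B), so it starts at offset 4 + 8 + 4 = 16 and occupies 8 bytes.
Bytes at offsets 16..23: 91 0D DA BB CB 64 A9 CE.
Little-endian stores the least-significant byte at the lowest address.
Reassemble most-significant byte first: CE A9 64 CB BB DA 0D 91 → 0xCEA964CBBBDA0D91.
Top bit is set, so as a signed 64-bit value this is 0xCEA964CBBBDA0D91 − 2^64 = -3555199604639527535.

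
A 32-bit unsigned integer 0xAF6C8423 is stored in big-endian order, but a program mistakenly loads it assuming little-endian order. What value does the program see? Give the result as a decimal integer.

595881135

Stored big-endian, the bytes at ascending addresses are AF 6C 84 23.
Read back as little-endian, the first byte is least significant, giving 0x23846CAF.
0x23846CAF = 595881135.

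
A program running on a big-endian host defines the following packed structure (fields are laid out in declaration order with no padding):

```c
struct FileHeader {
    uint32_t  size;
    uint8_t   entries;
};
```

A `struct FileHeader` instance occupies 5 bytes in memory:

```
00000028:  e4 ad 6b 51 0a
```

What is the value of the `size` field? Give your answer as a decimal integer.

3836570449

`size` is the first field, at byte offset 0, occupying 4 bytes.
Bytes at offsets 0..3: E4 AD 6B 51.
Big-endian: lowest address holds the most-significant byte.
The bytes are already most-significant first: 0xE4AD6B51.
0xE4AD6B51 = 3836570449.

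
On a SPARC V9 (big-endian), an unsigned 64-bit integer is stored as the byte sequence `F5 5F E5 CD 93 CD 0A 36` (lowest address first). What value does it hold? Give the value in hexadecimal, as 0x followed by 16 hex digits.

0xF55FE5CD93CD0A36

Big-endian: lowest address holds the most-significant byte.
The bytes are already most-significant first: 0xF55FE5CD93CD0A36.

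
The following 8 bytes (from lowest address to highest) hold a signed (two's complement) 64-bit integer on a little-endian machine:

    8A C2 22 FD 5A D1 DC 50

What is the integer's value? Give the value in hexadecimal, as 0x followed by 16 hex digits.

0x50DCD15AFD22C28A

Little-endian: lowest address holds the least-significant byte.
Reassemble most-significant byte first: 50 DC D1 5A FD 22 C2 8A → 0x50DCD15AFD22C28A.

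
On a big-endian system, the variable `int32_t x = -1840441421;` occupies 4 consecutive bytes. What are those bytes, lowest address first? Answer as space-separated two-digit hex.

92 4D 17 B3

Two's complement of -1840441421 in 32 bits: 1840441421 = 0x6DB2E84D; invert → 0x924D17B2; add 1 → 0x924D17B3.
Split into bytes (most-significant first): 92 4D 17 B3.
Big-endian: lowest address holds the most-significant byte.
So the memory order matches the most-significant-first order: 92 4D 17 B3.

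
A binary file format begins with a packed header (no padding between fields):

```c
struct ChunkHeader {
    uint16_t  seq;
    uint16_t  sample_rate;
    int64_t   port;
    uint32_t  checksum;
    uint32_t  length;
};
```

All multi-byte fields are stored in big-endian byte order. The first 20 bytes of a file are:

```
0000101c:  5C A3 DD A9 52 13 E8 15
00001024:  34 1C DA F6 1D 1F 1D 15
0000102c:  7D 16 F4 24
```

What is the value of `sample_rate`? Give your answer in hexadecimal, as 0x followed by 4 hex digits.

0xDDA9

`sample_rate` follows `seq` (2 bytes), so it starts at byte offset 2 and occupies 2 bytes.
Bytes at offsets 2..3: DD A9.
Big-endian stores the most-significant byte at the lowest address.
The bytes are already most-significant first: 0xDDA9.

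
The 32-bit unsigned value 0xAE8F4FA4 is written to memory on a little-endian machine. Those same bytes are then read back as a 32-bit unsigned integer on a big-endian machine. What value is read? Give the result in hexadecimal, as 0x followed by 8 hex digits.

0xA44F8FAE

Stored little-endian, the bytes at ascending addresses are A4 4F 8F AE.
Read back as big-endian, the last byte is least significant, giving 0xA44F8FAE.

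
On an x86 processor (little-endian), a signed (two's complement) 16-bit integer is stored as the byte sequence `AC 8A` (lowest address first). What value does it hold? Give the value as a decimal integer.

-30036

Little-endian: lowest address holds the least-significant byte.
Reassemble most-significant byte first: 8A AC → 0x8AAC.
Top bit is set, so as a signed 16-bit value this is 0x8AAC − 2^16 = -30036.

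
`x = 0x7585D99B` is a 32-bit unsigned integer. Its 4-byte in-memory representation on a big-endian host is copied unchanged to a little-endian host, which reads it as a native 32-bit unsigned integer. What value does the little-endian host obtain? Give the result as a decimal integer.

2614723957

Stored big-endian, the bytes at ascending addresses are 75 85 D9 9B.
Read back as little-endian, the first byte is least significant, giving 0x9BD98575.
0x9BD98575 = 2614723957.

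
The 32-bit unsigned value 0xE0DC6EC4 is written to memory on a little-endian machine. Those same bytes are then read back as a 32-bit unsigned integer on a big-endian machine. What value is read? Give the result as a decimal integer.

3295599840

Stored little-endian, the bytes at ascending addresses are C4 6E DC E0.
Read back as big-endian, the last byte is least significant, giving 0xC46EDCE0.
0xC46EDCE0 = 3295599840.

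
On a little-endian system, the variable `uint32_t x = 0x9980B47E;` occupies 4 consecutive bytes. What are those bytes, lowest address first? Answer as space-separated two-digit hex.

Split into bytes (most-significant first): 99 80 B4 7E.
Little-endian: lowest address holds the least-significant byte.
So at ascending addresses the bytes are 7E B4 80 99.

7E B4 80 99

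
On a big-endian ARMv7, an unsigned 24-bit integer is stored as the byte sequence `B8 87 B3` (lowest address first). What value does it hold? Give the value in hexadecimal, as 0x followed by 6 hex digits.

In big-endian order the high byte comes first in memory.
The bytes are already most-significant first: 0xB887B3.

0xB887B3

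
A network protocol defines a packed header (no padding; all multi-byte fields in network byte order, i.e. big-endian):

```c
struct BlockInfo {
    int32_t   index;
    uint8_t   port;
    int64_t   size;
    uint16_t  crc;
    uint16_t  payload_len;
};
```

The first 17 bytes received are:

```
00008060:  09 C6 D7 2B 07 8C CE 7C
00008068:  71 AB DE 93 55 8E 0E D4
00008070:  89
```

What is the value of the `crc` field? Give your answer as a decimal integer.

36366

`crc` follows `index` (4 B), `port` (1 B), `size` (8 B), so it starts at offset 4 + 1 + 8 = 13 and occupies 2 bytes.
Bytes at offsets 13..14: 8E 0E.
In big-endian order the high byte comes first in memory.
The bytes are already most-significant first: 0x8E0E.
0x8E0E = 36366.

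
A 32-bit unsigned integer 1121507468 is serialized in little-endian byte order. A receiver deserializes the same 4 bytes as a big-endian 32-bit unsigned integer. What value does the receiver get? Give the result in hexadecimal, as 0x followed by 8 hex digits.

1121507468 in 32-bit hexadecimal is 0x42D8D88C.
Stored little-endian, the bytes at ascending addresses are 8C D8 D8 42.
Read back as big-endian, the last byte is least significant, giving 0x8CD8D842.

0x8CD8D842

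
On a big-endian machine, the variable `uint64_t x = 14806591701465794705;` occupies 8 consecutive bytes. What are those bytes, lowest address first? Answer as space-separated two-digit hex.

CD 7B 94 B4 2C 1D 88 91

14806591701465794705 in hexadecimal, padded to 64 bits, is 0xCD7B94B42C1D8891.
Split into bytes (most-significant first): CD 7B 94 B4 2C 1D 88 91.
Big-endian: lowest address holds the most-significant byte.
So the memory order matches the most-significant-first order: CD 7B 94 B4 2C 1D 88 91.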